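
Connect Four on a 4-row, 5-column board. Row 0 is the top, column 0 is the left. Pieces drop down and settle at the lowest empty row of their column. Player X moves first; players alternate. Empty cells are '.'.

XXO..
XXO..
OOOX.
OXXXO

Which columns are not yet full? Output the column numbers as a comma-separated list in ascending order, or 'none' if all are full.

col 0: top cell = 'X' → FULL
col 1: top cell = 'X' → FULL
col 2: top cell = 'O' → FULL
col 3: top cell = '.' → open
col 4: top cell = '.' → open

Answer: 3,4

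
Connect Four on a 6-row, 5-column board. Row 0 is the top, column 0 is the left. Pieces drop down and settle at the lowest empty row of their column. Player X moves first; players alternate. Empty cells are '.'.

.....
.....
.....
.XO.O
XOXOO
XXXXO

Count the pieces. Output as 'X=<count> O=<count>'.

X=7 O=6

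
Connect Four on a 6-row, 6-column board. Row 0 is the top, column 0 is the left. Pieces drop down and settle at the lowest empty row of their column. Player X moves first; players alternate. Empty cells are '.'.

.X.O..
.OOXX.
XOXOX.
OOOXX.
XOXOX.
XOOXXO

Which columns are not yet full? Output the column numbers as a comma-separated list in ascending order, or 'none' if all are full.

col 0: top cell = '.' → open
col 1: top cell = 'X' → FULL
col 2: top cell = '.' → open
col 3: top cell = 'O' → FULL
col 4: top cell = '.' → open
col 5: top cell = '.' → open

Answer: 0,2,4,5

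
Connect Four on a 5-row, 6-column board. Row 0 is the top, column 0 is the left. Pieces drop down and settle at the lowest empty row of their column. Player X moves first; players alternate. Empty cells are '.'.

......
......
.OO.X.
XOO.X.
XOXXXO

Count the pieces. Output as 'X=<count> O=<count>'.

X=7 O=6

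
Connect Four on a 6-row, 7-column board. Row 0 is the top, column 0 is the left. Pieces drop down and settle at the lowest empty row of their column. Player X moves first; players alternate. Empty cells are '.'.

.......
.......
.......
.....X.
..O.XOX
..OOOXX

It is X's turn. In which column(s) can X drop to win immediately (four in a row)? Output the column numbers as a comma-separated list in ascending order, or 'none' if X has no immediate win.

col 0: drop X → no win
col 1: drop X → no win
col 2: drop X → no win
col 3: drop X → no win
col 4: drop X → no win
col 5: drop X → no win
col 6: drop X → no win

Answer: none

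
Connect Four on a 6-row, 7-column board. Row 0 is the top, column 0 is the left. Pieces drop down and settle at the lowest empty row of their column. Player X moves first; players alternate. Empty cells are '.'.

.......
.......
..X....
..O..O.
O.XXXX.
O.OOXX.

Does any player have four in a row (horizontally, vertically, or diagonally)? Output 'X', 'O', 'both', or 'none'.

X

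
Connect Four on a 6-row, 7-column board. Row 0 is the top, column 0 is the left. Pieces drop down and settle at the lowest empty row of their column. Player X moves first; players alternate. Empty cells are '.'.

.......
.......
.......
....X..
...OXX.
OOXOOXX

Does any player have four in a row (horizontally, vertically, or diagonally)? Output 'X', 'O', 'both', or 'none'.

none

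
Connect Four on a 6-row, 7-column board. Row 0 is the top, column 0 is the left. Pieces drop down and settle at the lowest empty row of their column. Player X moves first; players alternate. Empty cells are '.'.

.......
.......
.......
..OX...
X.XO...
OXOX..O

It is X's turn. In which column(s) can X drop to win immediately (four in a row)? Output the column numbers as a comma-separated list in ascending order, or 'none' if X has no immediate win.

col 0: drop X → no win
col 1: drop X → no win
col 2: drop X → no win
col 3: drop X → no win
col 4: drop X → no win
col 5: drop X → no win
col 6: drop X → no win

Answer: none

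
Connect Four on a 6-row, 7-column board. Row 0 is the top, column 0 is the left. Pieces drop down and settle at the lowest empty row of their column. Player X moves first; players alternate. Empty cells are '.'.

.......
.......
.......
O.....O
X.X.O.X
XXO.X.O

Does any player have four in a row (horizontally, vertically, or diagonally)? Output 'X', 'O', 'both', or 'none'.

none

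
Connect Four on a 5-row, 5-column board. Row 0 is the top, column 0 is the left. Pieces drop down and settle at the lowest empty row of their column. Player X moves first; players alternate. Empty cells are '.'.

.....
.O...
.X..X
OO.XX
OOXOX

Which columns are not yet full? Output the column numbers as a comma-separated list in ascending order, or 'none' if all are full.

Answer: 0,1,2,3,4

Derivation:
col 0: top cell = '.' → open
col 1: top cell = '.' → open
col 2: top cell = '.' → open
col 3: top cell = '.' → open
col 4: top cell = '.' → open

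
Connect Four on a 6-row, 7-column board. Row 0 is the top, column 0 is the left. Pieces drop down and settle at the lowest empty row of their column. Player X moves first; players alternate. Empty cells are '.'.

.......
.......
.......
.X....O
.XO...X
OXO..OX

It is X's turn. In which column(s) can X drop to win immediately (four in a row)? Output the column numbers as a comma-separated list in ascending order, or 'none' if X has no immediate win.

Answer: 1

Derivation:
col 0: drop X → no win
col 1: drop X → WIN!
col 2: drop X → no win
col 3: drop X → no win
col 4: drop X → no win
col 5: drop X → no win
col 6: drop X → no win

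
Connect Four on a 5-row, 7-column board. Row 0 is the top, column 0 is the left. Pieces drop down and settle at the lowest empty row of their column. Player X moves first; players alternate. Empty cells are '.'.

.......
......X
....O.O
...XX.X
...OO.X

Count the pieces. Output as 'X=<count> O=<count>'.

X=5 O=4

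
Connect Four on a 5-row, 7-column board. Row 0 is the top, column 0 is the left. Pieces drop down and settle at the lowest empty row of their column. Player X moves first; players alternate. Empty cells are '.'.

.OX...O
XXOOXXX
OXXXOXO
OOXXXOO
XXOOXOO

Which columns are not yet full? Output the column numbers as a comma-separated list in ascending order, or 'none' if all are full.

col 0: top cell = '.' → open
col 1: top cell = 'O' → FULL
col 2: top cell = 'X' → FULL
col 3: top cell = '.' → open
col 4: top cell = '.' → open
col 5: top cell = '.' → open
col 6: top cell = 'O' → FULL

Answer: 0,3,4,5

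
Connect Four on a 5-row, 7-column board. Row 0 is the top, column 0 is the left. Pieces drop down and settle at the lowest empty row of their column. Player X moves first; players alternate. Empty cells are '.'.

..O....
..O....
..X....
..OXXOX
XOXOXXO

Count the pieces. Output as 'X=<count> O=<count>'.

X=8 O=7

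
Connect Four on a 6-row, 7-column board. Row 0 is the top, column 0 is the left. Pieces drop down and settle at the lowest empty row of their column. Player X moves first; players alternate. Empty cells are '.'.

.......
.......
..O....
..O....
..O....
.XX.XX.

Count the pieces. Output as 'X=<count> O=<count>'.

X=4 O=3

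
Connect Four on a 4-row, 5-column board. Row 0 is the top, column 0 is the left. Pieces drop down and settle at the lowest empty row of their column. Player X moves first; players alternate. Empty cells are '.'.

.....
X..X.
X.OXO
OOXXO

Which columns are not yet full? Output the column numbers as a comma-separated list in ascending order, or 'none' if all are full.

Answer: 0,1,2,3,4

Derivation:
col 0: top cell = '.' → open
col 1: top cell = '.' → open
col 2: top cell = '.' → open
col 3: top cell = '.' → open
col 4: top cell = '.' → open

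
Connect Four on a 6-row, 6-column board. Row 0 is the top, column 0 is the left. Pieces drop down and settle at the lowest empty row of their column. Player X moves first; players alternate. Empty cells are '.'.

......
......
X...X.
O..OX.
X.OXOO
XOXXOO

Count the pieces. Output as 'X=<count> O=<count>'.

X=8 O=8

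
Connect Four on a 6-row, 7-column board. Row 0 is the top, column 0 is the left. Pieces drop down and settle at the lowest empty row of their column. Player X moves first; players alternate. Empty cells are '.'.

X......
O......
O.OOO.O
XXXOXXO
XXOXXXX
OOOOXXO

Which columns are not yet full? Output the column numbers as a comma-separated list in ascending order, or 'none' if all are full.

Answer: 1,2,3,4,5,6

Derivation:
col 0: top cell = 'X' → FULL
col 1: top cell = '.' → open
col 2: top cell = '.' → open
col 3: top cell = '.' → open
col 4: top cell = '.' → open
col 5: top cell = '.' → open
col 6: top cell = '.' → open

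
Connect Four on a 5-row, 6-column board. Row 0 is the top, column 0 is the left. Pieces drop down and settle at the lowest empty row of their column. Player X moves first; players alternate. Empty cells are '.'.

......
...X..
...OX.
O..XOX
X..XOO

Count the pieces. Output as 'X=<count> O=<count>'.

X=6 O=5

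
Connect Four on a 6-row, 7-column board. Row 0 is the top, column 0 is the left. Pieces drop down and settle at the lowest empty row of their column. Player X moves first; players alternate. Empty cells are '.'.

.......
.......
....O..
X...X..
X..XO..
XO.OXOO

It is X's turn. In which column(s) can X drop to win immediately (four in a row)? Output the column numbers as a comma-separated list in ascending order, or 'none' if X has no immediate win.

col 0: drop X → WIN!
col 1: drop X → no win
col 2: drop X → no win
col 3: drop X → no win
col 4: drop X → no win
col 5: drop X → no win
col 6: drop X → no win

Answer: 0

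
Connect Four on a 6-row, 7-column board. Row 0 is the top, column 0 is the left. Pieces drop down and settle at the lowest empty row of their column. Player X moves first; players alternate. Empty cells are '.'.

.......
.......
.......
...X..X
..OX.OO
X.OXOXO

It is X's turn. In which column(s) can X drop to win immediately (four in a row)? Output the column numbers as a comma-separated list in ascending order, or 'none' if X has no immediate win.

col 0: drop X → no win
col 1: drop X → no win
col 2: drop X → no win
col 3: drop X → WIN!
col 4: drop X → no win
col 5: drop X → no win
col 6: drop X → no win

Answer: 3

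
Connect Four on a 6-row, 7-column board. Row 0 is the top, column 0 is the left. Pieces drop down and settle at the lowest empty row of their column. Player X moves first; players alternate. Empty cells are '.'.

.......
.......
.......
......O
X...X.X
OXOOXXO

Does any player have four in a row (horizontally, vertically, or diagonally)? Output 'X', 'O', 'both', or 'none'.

none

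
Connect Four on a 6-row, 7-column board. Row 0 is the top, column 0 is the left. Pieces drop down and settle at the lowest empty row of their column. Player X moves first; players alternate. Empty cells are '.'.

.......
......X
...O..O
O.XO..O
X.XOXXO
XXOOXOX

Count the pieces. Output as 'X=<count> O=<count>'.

X=10 O=10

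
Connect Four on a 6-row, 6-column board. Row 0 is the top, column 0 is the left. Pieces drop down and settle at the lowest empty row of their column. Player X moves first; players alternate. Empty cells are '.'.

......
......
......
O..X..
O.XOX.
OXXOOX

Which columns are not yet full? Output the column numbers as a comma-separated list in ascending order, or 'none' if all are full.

Answer: 0,1,2,3,4,5

Derivation:
col 0: top cell = '.' → open
col 1: top cell = '.' → open
col 2: top cell = '.' → open
col 3: top cell = '.' → open
col 4: top cell = '.' → open
col 5: top cell = '.' → open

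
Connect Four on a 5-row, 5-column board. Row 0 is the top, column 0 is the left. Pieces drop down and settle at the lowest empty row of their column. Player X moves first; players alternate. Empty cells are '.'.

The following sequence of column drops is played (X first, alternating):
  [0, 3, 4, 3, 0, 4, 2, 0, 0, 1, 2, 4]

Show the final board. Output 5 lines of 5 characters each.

Move 1: X drops in col 0, lands at row 4
Move 2: O drops in col 3, lands at row 4
Move 3: X drops in col 4, lands at row 4
Move 4: O drops in col 3, lands at row 3
Move 5: X drops in col 0, lands at row 3
Move 6: O drops in col 4, lands at row 3
Move 7: X drops in col 2, lands at row 4
Move 8: O drops in col 0, lands at row 2
Move 9: X drops in col 0, lands at row 1
Move 10: O drops in col 1, lands at row 4
Move 11: X drops in col 2, lands at row 3
Move 12: O drops in col 4, lands at row 2

Answer: .....
X....
O...O
X.XOO
XOXOX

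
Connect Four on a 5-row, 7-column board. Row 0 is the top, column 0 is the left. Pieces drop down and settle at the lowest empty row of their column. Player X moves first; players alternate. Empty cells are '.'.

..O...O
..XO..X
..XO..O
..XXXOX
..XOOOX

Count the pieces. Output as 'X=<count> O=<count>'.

X=9 O=9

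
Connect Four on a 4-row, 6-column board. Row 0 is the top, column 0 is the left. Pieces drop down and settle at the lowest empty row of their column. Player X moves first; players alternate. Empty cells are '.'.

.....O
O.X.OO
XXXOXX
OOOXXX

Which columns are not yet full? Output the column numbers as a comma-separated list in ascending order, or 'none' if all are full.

Answer: 0,1,2,3,4

Derivation:
col 0: top cell = '.' → open
col 1: top cell = '.' → open
col 2: top cell = '.' → open
col 3: top cell = '.' → open
col 4: top cell = '.' → open
col 5: top cell = 'O' → FULL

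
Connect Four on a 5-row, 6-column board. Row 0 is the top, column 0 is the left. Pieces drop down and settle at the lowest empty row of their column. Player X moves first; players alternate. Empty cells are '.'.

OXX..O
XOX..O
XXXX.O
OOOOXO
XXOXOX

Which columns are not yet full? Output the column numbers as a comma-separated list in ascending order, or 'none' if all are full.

col 0: top cell = 'O' → FULL
col 1: top cell = 'X' → FULL
col 2: top cell = 'X' → FULL
col 3: top cell = '.' → open
col 4: top cell = '.' → open
col 5: top cell = 'O' → FULL

Answer: 3,4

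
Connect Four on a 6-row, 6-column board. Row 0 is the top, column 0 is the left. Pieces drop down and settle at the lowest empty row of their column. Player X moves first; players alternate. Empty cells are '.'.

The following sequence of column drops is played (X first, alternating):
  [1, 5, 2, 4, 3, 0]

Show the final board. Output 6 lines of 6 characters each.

Move 1: X drops in col 1, lands at row 5
Move 2: O drops in col 5, lands at row 5
Move 3: X drops in col 2, lands at row 5
Move 4: O drops in col 4, lands at row 5
Move 5: X drops in col 3, lands at row 5
Move 6: O drops in col 0, lands at row 5

Answer: ......
......
......
......
......
OXXXOO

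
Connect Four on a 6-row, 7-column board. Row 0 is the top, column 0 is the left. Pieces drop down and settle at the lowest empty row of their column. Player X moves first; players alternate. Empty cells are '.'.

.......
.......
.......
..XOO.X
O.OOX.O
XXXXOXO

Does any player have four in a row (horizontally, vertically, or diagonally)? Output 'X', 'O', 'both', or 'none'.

X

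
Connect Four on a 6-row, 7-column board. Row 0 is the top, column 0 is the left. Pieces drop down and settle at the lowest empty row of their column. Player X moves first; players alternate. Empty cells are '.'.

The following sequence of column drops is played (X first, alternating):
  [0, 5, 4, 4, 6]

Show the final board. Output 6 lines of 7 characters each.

Answer: .......
.......
.......
.......
....O..
X...XOX

Derivation:
Move 1: X drops in col 0, lands at row 5
Move 2: O drops in col 5, lands at row 5
Move 3: X drops in col 4, lands at row 5
Move 4: O drops in col 4, lands at row 4
Move 5: X drops in col 6, lands at row 5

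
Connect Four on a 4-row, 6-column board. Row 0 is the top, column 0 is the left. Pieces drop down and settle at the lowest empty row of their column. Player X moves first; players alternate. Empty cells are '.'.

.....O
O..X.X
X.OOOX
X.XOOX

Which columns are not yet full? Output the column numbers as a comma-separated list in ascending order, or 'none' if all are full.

col 0: top cell = '.' → open
col 1: top cell = '.' → open
col 2: top cell = '.' → open
col 3: top cell = '.' → open
col 4: top cell = '.' → open
col 5: top cell = 'O' → FULL

Answer: 0,1,2,3,4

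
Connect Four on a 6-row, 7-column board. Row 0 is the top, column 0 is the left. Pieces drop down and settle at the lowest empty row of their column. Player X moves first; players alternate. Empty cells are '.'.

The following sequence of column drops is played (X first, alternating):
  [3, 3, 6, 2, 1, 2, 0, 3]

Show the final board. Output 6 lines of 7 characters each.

Answer: .......
.......
.......
...O...
..OO...
XXOX..X

Derivation:
Move 1: X drops in col 3, lands at row 5
Move 2: O drops in col 3, lands at row 4
Move 3: X drops in col 6, lands at row 5
Move 4: O drops in col 2, lands at row 5
Move 5: X drops in col 1, lands at row 5
Move 6: O drops in col 2, lands at row 4
Move 7: X drops in col 0, lands at row 5
Move 8: O drops in col 3, lands at row 3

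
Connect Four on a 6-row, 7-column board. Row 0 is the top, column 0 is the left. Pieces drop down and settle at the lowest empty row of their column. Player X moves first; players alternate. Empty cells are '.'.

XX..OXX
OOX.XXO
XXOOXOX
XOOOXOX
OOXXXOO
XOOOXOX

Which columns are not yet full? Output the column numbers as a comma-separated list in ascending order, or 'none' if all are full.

col 0: top cell = 'X' → FULL
col 1: top cell = 'X' → FULL
col 2: top cell = '.' → open
col 3: top cell = '.' → open
col 4: top cell = 'O' → FULL
col 5: top cell = 'X' → FULL
col 6: top cell = 'X' → FULL

Answer: 2,3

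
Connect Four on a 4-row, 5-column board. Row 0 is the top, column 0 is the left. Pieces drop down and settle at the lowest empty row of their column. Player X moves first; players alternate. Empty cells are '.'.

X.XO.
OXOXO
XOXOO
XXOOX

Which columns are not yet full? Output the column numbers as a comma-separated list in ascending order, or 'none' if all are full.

Answer: 1,4

Derivation:
col 0: top cell = 'X' → FULL
col 1: top cell = '.' → open
col 2: top cell = 'X' → FULL
col 3: top cell = 'O' → FULL
col 4: top cell = '.' → open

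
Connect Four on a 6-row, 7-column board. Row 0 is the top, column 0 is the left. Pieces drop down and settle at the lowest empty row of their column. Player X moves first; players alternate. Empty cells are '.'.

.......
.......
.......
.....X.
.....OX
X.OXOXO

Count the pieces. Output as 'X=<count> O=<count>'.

X=5 O=4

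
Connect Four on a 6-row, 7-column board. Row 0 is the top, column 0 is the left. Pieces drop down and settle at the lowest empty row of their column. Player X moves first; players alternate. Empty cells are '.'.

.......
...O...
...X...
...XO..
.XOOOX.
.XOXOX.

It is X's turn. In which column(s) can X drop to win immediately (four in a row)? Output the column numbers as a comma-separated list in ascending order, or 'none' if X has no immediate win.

col 0: drop X → no win
col 1: drop X → no win
col 2: drop X → no win
col 3: drop X → no win
col 4: drop X → no win
col 5: drop X → no win
col 6: drop X → no win

Answer: none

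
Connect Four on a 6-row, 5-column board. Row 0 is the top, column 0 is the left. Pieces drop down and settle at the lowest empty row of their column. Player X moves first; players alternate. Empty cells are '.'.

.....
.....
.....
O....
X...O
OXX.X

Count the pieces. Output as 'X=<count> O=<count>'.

X=4 O=3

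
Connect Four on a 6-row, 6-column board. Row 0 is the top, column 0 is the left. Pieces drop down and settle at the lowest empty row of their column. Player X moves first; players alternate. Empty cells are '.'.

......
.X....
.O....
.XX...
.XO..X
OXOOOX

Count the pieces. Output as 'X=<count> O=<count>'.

X=7 O=6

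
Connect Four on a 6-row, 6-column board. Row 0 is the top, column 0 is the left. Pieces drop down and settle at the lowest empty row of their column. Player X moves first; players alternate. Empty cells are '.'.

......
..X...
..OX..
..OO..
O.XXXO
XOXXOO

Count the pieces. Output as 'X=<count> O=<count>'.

X=8 O=8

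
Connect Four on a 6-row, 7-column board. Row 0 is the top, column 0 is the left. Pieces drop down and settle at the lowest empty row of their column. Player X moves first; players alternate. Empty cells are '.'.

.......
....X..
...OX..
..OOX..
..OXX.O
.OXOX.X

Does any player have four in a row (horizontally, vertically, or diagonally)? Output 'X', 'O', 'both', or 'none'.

X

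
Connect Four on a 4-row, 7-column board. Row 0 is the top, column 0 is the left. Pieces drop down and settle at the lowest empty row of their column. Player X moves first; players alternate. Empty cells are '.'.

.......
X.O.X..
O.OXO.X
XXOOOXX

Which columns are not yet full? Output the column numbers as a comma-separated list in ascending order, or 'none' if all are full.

Answer: 0,1,2,3,4,5,6

Derivation:
col 0: top cell = '.' → open
col 1: top cell = '.' → open
col 2: top cell = '.' → open
col 3: top cell = '.' → open
col 4: top cell = '.' → open
col 5: top cell = '.' → open
col 6: top cell = '.' → open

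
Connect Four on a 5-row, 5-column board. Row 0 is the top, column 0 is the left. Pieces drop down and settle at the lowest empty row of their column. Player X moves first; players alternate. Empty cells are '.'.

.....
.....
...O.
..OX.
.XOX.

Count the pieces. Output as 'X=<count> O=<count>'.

X=3 O=3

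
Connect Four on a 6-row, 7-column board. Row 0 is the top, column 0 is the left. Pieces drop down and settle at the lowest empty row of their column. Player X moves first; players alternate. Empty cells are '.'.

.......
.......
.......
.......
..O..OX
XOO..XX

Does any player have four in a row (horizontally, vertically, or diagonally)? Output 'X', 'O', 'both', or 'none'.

none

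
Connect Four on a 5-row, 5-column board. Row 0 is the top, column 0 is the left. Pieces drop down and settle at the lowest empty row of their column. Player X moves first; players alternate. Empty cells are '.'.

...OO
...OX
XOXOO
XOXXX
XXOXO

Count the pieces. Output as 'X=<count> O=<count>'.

X=10 O=9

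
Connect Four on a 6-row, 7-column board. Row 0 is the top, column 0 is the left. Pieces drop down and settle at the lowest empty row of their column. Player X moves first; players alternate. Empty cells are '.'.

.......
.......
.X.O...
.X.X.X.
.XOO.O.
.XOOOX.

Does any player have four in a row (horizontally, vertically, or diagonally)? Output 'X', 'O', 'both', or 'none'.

X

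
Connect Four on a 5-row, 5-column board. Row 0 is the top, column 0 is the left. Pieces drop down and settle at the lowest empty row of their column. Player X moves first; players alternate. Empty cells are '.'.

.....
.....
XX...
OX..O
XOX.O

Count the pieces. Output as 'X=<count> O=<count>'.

X=5 O=4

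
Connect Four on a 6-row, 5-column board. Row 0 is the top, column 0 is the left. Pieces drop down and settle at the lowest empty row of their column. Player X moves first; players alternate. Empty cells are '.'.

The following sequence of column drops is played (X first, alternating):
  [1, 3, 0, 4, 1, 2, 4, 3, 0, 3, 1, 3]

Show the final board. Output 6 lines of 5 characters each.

Answer: .....
.....
...O.
.X.O.
XX.OX
XXOOO

Derivation:
Move 1: X drops in col 1, lands at row 5
Move 2: O drops in col 3, lands at row 5
Move 3: X drops in col 0, lands at row 5
Move 4: O drops in col 4, lands at row 5
Move 5: X drops in col 1, lands at row 4
Move 6: O drops in col 2, lands at row 5
Move 7: X drops in col 4, lands at row 4
Move 8: O drops in col 3, lands at row 4
Move 9: X drops in col 0, lands at row 4
Move 10: O drops in col 3, lands at row 3
Move 11: X drops in col 1, lands at row 3
Move 12: O drops in col 3, lands at row 2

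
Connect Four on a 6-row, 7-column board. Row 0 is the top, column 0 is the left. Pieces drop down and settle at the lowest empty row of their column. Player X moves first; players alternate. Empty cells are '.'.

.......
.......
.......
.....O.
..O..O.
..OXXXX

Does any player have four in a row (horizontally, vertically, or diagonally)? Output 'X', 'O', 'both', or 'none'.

X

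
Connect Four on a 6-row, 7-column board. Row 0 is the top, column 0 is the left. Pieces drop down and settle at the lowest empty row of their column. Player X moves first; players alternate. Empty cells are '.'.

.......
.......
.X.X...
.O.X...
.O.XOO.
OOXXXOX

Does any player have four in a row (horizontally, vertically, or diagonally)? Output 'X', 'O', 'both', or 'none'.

X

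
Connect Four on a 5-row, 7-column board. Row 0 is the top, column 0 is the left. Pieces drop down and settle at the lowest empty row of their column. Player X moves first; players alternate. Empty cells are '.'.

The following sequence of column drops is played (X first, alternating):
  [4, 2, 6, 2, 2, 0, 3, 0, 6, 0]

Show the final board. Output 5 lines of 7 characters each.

Answer: .......
.......
O.X....
O.O...X
O.OXX.X

Derivation:
Move 1: X drops in col 4, lands at row 4
Move 2: O drops in col 2, lands at row 4
Move 3: X drops in col 6, lands at row 4
Move 4: O drops in col 2, lands at row 3
Move 5: X drops in col 2, lands at row 2
Move 6: O drops in col 0, lands at row 4
Move 7: X drops in col 3, lands at row 4
Move 8: O drops in col 0, lands at row 3
Move 9: X drops in col 6, lands at row 3
Move 10: O drops in col 0, lands at row 2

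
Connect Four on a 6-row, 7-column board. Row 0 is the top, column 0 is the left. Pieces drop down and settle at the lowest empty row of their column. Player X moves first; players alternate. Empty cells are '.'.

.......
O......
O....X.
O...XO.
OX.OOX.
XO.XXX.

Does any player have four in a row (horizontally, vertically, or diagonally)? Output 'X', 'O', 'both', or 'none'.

O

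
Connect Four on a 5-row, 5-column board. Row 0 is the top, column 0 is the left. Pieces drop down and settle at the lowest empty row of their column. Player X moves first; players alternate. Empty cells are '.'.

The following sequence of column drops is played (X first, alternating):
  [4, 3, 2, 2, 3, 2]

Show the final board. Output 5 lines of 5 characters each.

Answer: .....
.....
..O..
..OX.
..XOX

Derivation:
Move 1: X drops in col 4, lands at row 4
Move 2: O drops in col 3, lands at row 4
Move 3: X drops in col 2, lands at row 4
Move 4: O drops in col 2, lands at row 3
Move 5: X drops in col 3, lands at row 3
Move 6: O drops in col 2, lands at row 2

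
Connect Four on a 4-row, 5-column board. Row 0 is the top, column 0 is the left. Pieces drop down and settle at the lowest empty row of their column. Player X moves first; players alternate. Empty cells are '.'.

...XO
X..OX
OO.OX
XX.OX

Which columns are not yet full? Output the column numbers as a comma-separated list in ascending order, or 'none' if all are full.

Answer: 0,1,2

Derivation:
col 0: top cell = '.' → open
col 1: top cell = '.' → open
col 2: top cell = '.' → open
col 3: top cell = 'X' → FULL
col 4: top cell = 'O' → FULL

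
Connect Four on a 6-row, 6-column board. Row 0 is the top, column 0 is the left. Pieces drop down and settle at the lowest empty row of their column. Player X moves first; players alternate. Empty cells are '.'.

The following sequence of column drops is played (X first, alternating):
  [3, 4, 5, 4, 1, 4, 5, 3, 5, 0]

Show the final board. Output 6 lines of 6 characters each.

Move 1: X drops in col 3, lands at row 5
Move 2: O drops in col 4, lands at row 5
Move 3: X drops in col 5, lands at row 5
Move 4: O drops in col 4, lands at row 4
Move 5: X drops in col 1, lands at row 5
Move 6: O drops in col 4, lands at row 3
Move 7: X drops in col 5, lands at row 4
Move 8: O drops in col 3, lands at row 4
Move 9: X drops in col 5, lands at row 3
Move 10: O drops in col 0, lands at row 5

Answer: ......
......
......
....OX
...OOX
OX.XOX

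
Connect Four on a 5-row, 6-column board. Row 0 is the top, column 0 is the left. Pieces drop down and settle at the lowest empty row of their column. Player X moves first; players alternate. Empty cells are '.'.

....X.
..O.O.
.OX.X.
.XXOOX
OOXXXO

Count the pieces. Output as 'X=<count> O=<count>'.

X=9 O=8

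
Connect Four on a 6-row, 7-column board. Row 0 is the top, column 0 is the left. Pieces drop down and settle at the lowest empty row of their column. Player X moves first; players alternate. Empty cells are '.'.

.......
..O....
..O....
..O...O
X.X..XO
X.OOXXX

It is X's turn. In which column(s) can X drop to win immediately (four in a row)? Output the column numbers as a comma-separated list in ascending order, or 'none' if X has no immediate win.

col 0: drop X → no win
col 1: drop X → no win
col 2: drop X → no win
col 3: drop X → no win
col 4: drop X → no win
col 5: drop X → no win
col 6: drop X → no win

Answer: none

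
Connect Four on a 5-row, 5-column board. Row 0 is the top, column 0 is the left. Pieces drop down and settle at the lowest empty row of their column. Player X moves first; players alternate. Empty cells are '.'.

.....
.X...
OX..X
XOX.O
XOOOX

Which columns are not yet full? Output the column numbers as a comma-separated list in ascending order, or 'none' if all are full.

Answer: 0,1,2,3,4

Derivation:
col 0: top cell = '.' → open
col 1: top cell = '.' → open
col 2: top cell = '.' → open
col 3: top cell = '.' → open
col 4: top cell = '.' → open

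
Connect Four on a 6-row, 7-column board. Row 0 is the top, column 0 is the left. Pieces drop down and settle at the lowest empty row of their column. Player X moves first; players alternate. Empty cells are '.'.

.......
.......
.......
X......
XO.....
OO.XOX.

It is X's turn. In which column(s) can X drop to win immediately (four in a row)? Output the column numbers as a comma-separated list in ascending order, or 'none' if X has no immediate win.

col 0: drop X → no win
col 1: drop X → no win
col 2: drop X → no win
col 3: drop X → no win
col 4: drop X → no win
col 5: drop X → no win
col 6: drop X → no win

Answer: none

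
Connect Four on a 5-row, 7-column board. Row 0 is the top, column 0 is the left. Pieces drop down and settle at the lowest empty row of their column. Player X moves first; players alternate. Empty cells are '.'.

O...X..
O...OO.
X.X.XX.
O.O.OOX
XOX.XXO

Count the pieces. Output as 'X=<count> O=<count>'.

X=10 O=10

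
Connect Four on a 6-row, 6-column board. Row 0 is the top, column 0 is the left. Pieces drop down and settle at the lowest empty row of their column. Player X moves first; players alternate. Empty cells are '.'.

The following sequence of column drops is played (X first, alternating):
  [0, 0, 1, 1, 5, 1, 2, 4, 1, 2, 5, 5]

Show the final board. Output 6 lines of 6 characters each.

Move 1: X drops in col 0, lands at row 5
Move 2: O drops in col 0, lands at row 4
Move 3: X drops in col 1, lands at row 5
Move 4: O drops in col 1, lands at row 4
Move 5: X drops in col 5, lands at row 5
Move 6: O drops in col 1, lands at row 3
Move 7: X drops in col 2, lands at row 5
Move 8: O drops in col 4, lands at row 5
Move 9: X drops in col 1, lands at row 2
Move 10: O drops in col 2, lands at row 4
Move 11: X drops in col 5, lands at row 4
Move 12: O drops in col 5, lands at row 3

Answer: ......
......
.X....
.O...O
OOO..X
XXX.OX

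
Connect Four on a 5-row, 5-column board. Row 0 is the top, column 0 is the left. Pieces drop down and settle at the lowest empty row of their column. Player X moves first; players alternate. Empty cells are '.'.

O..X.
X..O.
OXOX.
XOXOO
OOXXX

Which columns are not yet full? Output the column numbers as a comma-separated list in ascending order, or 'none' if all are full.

Answer: 1,2,4

Derivation:
col 0: top cell = 'O' → FULL
col 1: top cell = '.' → open
col 2: top cell = '.' → open
col 3: top cell = 'X' → FULL
col 4: top cell = '.' → open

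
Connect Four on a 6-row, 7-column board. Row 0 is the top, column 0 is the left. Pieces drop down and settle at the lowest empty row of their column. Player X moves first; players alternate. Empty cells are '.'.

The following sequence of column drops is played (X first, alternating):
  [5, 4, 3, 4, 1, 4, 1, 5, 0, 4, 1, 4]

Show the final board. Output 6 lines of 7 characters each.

Move 1: X drops in col 5, lands at row 5
Move 2: O drops in col 4, lands at row 5
Move 3: X drops in col 3, lands at row 5
Move 4: O drops in col 4, lands at row 4
Move 5: X drops in col 1, lands at row 5
Move 6: O drops in col 4, lands at row 3
Move 7: X drops in col 1, lands at row 4
Move 8: O drops in col 5, lands at row 4
Move 9: X drops in col 0, lands at row 5
Move 10: O drops in col 4, lands at row 2
Move 11: X drops in col 1, lands at row 3
Move 12: O drops in col 4, lands at row 1

Answer: .......
....O..
....O..
.X..O..
.X..OO.
XX.XOX.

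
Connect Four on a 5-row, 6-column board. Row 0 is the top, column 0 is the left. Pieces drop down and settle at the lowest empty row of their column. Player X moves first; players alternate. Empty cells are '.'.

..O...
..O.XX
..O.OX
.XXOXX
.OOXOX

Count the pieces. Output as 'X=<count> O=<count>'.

X=9 O=8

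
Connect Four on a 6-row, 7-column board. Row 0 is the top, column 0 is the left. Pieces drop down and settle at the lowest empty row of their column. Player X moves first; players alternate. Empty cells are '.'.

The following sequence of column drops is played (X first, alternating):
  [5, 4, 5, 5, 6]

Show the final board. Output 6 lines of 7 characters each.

Answer: .......
.......
.......
.....O.
.....X.
....OXX

Derivation:
Move 1: X drops in col 5, lands at row 5
Move 2: O drops in col 4, lands at row 5
Move 3: X drops in col 5, lands at row 4
Move 4: O drops in col 5, lands at row 3
Move 5: X drops in col 6, lands at row 5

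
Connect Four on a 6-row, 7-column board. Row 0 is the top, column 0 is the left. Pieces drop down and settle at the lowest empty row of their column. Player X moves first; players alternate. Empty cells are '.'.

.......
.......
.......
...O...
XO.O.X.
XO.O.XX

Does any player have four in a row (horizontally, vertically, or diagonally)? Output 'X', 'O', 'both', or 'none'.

none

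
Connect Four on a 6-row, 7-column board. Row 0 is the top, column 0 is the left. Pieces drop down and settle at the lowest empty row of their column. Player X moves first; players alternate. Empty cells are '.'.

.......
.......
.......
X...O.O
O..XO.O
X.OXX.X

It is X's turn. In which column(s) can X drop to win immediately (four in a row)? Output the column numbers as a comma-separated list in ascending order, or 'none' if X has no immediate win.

Answer: 5

Derivation:
col 0: drop X → no win
col 1: drop X → no win
col 2: drop X → no win
col 3: drop X → no win
col 4: drop X → no win
col 5: drop X → WIN!
col 6: drop X → no win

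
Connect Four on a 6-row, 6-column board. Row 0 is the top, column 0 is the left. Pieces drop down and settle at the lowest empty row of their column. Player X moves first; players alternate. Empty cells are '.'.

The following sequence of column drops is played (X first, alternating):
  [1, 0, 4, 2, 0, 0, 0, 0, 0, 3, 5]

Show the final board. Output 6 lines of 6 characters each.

Answer: X.....
O.....
X.....
O.....
X.....
OXOOXX

Derivation:
Move 1: X drops in col 1, lands at row 5
Move 2: O drops in col 0, lands at row 5
Move 3: X drops in col 4, lands at row 5
Move 4: O drops in col 2, lands at row 5
Move 5: X drops in col 0, lands at row 4
Move 6: O drops in col 0, lands at row 3
Move 7: X drops in col 0, lands at row 2
Move 8: O drops in col 0, lands at row 1
Move 9: X drops in col 0, lands at row 0
Move 10: O drops in col 3, lands at row 5
Move 11: X drops in col 5, lands at row 5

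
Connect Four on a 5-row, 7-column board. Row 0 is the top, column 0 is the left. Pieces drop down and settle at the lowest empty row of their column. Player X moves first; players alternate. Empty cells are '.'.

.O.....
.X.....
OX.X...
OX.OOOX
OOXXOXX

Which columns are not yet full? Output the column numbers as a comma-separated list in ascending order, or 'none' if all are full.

Answer: 0,2,3,4,5,6

Derivation:
col 0: top cell = '.' → open
col 1: top cell = 'O' → FULL
col 2: top cell = '.' → open
col 3: top cell = '.' → open
col 4: top cell = '.' → open
col 5: top cell = '.' → open
col 6: top cell = '.' → open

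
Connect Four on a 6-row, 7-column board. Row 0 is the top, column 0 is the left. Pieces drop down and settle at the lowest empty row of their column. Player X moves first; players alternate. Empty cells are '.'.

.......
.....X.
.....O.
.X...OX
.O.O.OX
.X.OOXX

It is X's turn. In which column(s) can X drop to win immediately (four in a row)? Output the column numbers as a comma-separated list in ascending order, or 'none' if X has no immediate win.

col 0: drop X → no win
col 1: drop X → no win
col 2: drop X → no win
col 3: drop X → no win
col 4: drop X → no win
col 5: drop X → no win
col 6: drop X → WIN!

Answer: 6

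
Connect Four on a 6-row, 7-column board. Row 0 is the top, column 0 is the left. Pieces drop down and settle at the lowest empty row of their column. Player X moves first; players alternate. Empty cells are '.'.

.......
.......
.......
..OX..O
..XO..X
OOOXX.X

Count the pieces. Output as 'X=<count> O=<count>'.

X=6 O=6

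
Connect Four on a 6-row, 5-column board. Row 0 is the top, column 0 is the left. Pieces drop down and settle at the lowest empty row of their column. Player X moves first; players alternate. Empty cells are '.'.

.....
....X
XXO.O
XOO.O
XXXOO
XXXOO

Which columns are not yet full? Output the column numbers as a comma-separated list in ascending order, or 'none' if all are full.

Answer: 0,1,2,3,4

Derivation:
col 0: top cell = '.' → open
col 1: top cell = '.' → open
col 2: top cell = '.' → open
col 3: top cell = '.' → open
col 4: top cell = '.' → open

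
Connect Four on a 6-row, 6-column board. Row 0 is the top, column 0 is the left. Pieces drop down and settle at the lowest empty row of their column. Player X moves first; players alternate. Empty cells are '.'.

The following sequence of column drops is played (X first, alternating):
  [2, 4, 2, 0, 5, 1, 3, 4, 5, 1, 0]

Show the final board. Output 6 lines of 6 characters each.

Move 1: X drops in col 2, lands at row 5
Move 2: O drops in col 4, lands at row 5
Move 3: X drops in col 2, lands at row 4
Move 4: O drops in col 0, lands at row 5
Move 5: X drops in col 5, lands at row 5
Move 6: O drops in col 1, lands at row 5
Move 7: X drops in col 3, lands at row 5
Move 8: O drops in col 4, lands at row 4
Move 9: X drops in col 5, lands at row 4
Move 10: O drops in col 1, lands at row 4
Move 11: X drops in col 0, lands at row 4

Answer: ......
......
......
......
XOX.OX
OOXXOX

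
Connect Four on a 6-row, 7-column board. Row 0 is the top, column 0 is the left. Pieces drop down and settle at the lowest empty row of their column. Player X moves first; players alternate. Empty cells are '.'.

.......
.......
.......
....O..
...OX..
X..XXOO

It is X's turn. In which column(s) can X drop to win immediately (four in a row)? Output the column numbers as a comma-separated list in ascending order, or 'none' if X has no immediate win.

col 0: drop X → no win
col 1: drop X → no win
col 2: drop X → no win
col 3: drop X → no win
col 4: drop X → no win
col 5: drop X → no win
col 6: drop X → no win

Answer: none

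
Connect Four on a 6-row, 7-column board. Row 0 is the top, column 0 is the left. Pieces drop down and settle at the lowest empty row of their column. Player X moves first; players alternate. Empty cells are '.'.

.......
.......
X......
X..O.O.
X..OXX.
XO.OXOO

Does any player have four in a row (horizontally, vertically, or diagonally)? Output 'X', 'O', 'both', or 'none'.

X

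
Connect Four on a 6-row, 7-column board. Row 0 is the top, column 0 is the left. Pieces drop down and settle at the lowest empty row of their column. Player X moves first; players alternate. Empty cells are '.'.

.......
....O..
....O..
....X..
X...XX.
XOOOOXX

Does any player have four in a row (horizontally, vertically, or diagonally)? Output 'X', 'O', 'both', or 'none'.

O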